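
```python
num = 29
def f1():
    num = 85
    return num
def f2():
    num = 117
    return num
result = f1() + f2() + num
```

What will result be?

Step 1: Each function shadows global num with its own local.
Step 2: f1() returns 85, f2() returns 117.
Step 3: Global num = 29 is unchanged. result = 85 + 117 + 29 = 231

The answer is 231.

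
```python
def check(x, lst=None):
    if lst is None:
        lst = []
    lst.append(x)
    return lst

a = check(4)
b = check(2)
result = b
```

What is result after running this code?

Step 1: None default with guard creates a NEW list each call.
Step 2: a = [4] (fresh list). b = [2] (another fresh list).
Step 3: result = [2] (this is the fix for mutable default)

The answer is [2].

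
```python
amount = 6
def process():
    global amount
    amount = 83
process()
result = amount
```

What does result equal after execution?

Step 1: amount = 6 globally.
Step 2: process() declares global amount and sets it to 83.
Step 3: After process(), global amount = 83. result = 83

The answer is 83.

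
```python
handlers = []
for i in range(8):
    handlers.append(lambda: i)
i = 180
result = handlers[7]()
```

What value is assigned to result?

Step 1: Lambdas capture the variable i by reference, not by value.
Step 2: After the loop, i is reassigned to 180.
Step 3: handlers[7]() looks up the current i = 180. result = 180

The answer is 180.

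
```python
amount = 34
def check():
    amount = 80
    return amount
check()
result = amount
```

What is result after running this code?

Step 1: Global amount = 34.
Step 2: check() creates local amount = 80 (shadow, not modification).
Step 3: After check() returns, global amount is unchanged. result = 34

The answer is 34.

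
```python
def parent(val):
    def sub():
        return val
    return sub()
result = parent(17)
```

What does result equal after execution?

Step 1: parent(17) binds parameter val = 17.
Step 2: sub() looks up val in enclosing scope and finds the parameter val = 17.
Step 3: result = 17

The answer is 17.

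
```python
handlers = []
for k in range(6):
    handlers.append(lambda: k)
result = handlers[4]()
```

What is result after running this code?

Step 1: The loop creates 6 lambdas, all referencing the same variable k.
Step 2: After the loop, k = 5 (final value).
Step 3: handlers[4]() looks up k at call time and finds 5. This is the late binding gotcha. result = 5

The answer is 5.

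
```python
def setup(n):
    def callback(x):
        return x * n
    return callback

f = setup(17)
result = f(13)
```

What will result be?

Step 1: setup(17) creates a closure capturing n = 17.
Step 2: f(13) computes 13 * 17 = 221.
Step 3: result = 221

The answer is 221.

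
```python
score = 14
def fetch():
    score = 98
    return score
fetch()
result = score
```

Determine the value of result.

Step 1: Global score = 14.
Step 2: fetch() creates local score = 98 (shadow, not modification).
Step 3: After fetch() returns, global score is unchanged. result = 14

The answer is 14.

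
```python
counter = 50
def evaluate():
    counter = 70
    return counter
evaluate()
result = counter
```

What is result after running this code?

Step 1: counter = 50 globally.
Step 2: evaluate() creates a LOCAL counter = 70 (no global keyword!).
Step 3: The global counter is unchanged. result = 50

The answer is 50.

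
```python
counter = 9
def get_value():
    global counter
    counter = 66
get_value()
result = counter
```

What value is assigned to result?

Step 1: counter = 9 globally.
Step 2: get_value() declares global counter and sets it to 66.
Step 3: After get_value(), global counter = 66. result = 66

The answer is 66.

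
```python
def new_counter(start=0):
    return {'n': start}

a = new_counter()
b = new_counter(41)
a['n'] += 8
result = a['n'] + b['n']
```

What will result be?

Step 1: new_counter() returns a new dict each call (immutable default 0).
Step 2: a = {'n': 0}, b = {'n': 41}.
Step 3: a['n'] += 8 = 8. result = 8 + 41 = 49

The answer is 49.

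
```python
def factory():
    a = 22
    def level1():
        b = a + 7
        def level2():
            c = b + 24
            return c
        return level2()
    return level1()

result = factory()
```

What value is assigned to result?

Step 1: a = 22. b = a + 7 = 29.
Step 2: c = b + 24 = 29 + 24 = 53.
Step 3: result = 53

The answer is 53.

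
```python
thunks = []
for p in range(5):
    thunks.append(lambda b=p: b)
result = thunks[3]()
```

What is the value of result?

Step 1: Default argument b=p captures p's value at each iteration.
Step 2: thunks[3] captured b = 3 when p was 3.
Step 3: result = 3

The answer is 3.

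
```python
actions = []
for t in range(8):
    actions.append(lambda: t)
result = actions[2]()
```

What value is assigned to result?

Step 1: The loop creates 8 lambdas, all referencing the same variable t.
Step 2: After the loop, t = 7 (final value).
Step 3: actions[2]() looks up t at call time and finds 7. This is the late binding gotcha. result = 7

The answer is 7.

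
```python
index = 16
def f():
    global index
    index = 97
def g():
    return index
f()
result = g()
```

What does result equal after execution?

Step 1: index = 16.
Step 2: f() sets global index = 97.
Step 3: g() reads global index = 97. result = 97

The answer is 97.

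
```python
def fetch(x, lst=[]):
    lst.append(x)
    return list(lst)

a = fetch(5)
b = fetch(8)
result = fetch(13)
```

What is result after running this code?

Step 1: Default list is shared. list() creates copies for return values.
Step 2: Internal list grows: [5] -> [5, 8] -> [5, 8, 13].
Step 3: result = [5, 8, 13]

The answer is [5, 8, 13].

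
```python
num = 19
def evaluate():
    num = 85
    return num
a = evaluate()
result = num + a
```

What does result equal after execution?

Step 1: Global num = 19. evaluate() returns local num = 85.
Step 2: a = 85. Global num still = 19.
Step 3: result = 19 + 85 = 104

The answer is 104.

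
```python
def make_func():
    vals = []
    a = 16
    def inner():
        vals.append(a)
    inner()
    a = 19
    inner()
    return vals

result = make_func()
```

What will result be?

Step 1: a = 16. inner() appends current a to vals.
Step 2: First inner(): appends 16. Then a = 19.
Step 3: Second inner(): appends 19 (closure sees updated a). result = [16, 19]

The answer is [16, 19].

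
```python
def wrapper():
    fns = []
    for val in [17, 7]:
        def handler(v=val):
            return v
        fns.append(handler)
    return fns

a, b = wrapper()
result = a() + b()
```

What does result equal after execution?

Step 1: Default argument v=val captures val at each iteration.
Step 2: a() returns 17 (captured at first iteration), b() returns 7 (captured at second).
Step 3: result = 17 + 7 = 24

The answer is 24.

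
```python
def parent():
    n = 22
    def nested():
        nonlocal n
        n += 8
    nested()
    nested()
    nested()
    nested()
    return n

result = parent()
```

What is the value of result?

Step 1: n starts at 22.
Step 2: nested() is called 4 times, each adding 8.
Step 3: n = 22 + 8 * 4 = 54

The answer is 54.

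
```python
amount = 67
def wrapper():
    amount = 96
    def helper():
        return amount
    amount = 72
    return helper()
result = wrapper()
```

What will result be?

Step 1: wrapper() sets amount = 96, then later amount = 72.
Step 2: helper() is called after amount is reassigned to 72. Closures capture variables by reference, not by value.
Step 3: result = 72

The answer is 72.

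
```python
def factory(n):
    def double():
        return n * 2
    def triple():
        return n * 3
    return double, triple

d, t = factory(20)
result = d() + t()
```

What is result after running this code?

Step 1: Both closures capture the same n = 20.
Step 2: d() = 20 * 2 = 40, t() = 20 * 3 = 60.
Step 3: result = 40 + 60 = 100

The answer is 100.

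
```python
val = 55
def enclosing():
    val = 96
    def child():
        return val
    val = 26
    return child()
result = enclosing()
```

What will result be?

Step 1: enclosing() sets val = 96, then later val = 26.
Step 2: child() is called after val is reassigned to 26. Closures capture variables by reference, not by value.
Step 3: result = 26

The answer is 26.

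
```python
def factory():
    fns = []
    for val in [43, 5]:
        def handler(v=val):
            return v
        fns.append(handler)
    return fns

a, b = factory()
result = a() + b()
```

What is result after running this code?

Step 1: Default argument v=val captures val at each iteration.
Step 2: a() returns 43 (captured at first iteration), b() returns 5 (captured at second).
Step 3: result = 43 + 5 = 48

The answer is 48.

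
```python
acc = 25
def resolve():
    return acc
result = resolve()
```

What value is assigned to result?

Step 1: acc = 25 is defined in the global scope.
Step 2: resolve() looks up acc. No local acc exists, so Python checks the global scope via LEGB rule and finds acc = 25.
Step 3: result = 25

The answer is 25.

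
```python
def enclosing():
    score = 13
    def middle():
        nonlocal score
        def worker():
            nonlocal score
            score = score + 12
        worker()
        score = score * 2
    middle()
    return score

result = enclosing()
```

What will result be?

Step 1: score = 13.
Step 2: worker() adds 12: score = 13 + 12 = 25.
Step 3: middle() doubles: score = 25 * 2 = 50.
Step 4: result = 50

The answer is 50.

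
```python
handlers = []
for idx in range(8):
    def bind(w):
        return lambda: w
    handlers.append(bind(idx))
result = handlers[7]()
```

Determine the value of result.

Step 1: bind(idx) creates a new scope capturing w = idx at call time.
Step 2: handlers[7] = bind(7), so its lambda captures w = 7.
Step 3: result = 7 (closure factory fixes late binding)

The answer is 7.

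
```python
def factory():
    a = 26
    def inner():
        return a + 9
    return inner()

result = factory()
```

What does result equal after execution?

Step 1: factory() defines a = 26.
Step 2: inner() reads a = 26 from enclosing scope, returns 26 + 9 = 35.
Step 3: result = 35

The answer is 35.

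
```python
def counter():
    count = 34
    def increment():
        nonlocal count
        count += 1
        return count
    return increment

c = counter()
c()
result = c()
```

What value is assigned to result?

Step 1: counter() creates closure with count = 34.
Step 2: Each c() call increments count via nonlocal. After 2 calls: 34 + 2 = 36.
Step 3: result = 36

The answer is 36.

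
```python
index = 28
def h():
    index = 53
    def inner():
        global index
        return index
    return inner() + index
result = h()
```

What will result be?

Step 1: Global index = 28. h() shadows with local index = 53.
Step 2: inner() uses global keyword, so inner() returns global index = 28.
Step 3: h() returns 28 + 53 = 81

The answer is 81.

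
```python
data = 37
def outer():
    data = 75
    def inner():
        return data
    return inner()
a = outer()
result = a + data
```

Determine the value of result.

Step 1: outer() has local data = 75. inner() reads from enclosing.
Step 2: outer() returns 75. Global data = 37 unchanged.
Step 3: result = 75 + 37 = 112

The answer is 112.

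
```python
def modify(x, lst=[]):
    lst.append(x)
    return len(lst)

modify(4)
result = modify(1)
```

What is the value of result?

Step 1: Mutable default list persists between calls.
Step 2: First call: lst = [4], len = 1. Second call: lst = [4, 1], len = 2.
Step 3: result = 2

The answer is 2.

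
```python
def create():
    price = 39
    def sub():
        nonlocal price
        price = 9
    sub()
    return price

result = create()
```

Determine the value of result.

Step 1: create() sets price = 39.
Step 2: sub() uses nonlocal to reassign price = 9.
Step 3: result = 9

The answer is 9.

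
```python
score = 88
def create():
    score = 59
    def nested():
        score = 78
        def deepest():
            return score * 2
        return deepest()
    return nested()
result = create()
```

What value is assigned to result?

Step 1: deepest() looks up score through LEGB: not local, finds score = 78 in enclosing nested().
Step 2: Returns 78 * 2 = 156.
Step 3: result = 156

The answer is 156.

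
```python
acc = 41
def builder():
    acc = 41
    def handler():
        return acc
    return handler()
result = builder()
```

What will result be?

Step 1: acc = 41 globally, but builder() defines acc = 41 locally.
Step 2: handler() looks up acc. Not in local scope, so checks enclosing scope (builder) and finds acc = 41.
Step 3: result = 41

The answer is 41.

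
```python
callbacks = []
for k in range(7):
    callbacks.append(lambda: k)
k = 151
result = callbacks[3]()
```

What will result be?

Step 1: Lambdas capture the variable k by reference, not by value.
Step 2: After the loop, k is reassigned to 151.
Step 3: callbacks[3]() looks up the current k = 151. result = 151

The answer is 151.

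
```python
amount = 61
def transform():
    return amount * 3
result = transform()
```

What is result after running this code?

Step 1: amount = 61 is defined globally.
Step 2: transform() looks up amount from global scope = 61, then computes 61 * 3 = 183.
Step 3: result = 183

The answer is 183.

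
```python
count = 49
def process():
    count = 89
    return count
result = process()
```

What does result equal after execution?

Step 1: Global count = 49.
Step 2: process() creates local count = 89, shadowing the global.
Step 3: Returns local count = 89. result = 89

The answer is 89.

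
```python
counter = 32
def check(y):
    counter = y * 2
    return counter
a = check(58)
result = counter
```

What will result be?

Step 1: Global counter = 32.
Step 2: check(58) creates local counter = 58 * 2 = 116.
Step 3: Global counter unchanged because no global keyword. result = 32

The answer is 32.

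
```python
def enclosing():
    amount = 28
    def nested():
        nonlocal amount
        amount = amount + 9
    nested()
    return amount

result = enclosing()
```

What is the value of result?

Step 1: enclosing() sets amount = 28.
Step 2: nested() uses nonlocal to modify amount in enclosing's scope: amount = 28 + 9 = 37.
Step 3: enclosing() returns the modified amount = 37

The answer is 37.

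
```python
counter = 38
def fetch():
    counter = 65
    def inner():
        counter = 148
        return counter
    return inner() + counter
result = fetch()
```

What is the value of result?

Step 1: fetch() has local counter = 65. inner() has local counter = 148.
Step 2: inner() returns its local counter = 148.
Step 3: fetch() returns 148 + its own counter (65) = 213

The answer is 213.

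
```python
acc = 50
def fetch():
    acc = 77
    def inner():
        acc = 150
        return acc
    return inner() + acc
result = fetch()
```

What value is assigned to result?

Step 1: fetch() has local acc = 77. inner() has local acc = 150.
Step 2: inner() returns its local acc = 150.
Step 3: fetch() returns 150 + its own acc (77) = 227

The answer is 227.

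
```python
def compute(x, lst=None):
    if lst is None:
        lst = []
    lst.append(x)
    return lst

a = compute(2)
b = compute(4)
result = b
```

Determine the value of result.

Step 1: None default with guard creates a NEW list each call.
Step 2: a = [2] (fresh list). b = [4] (another fresh list).
Step 3: result = [4] (this is the fix for mutable default)

The answer is [4].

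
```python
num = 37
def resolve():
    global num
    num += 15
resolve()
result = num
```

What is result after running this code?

Step 1: num = 37 globally.
Step 2: resolve() modifies global num: num += 15 = 52.
Step 3: result = 52

The answer is 52.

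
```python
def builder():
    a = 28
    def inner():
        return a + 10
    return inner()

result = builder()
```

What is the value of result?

Step 1: builder() defines a = 28.
Step 2: inner() reads a = 28 from enclosing scope, returns 28 + 10 = 38.
Step 3: result = 38

The answer is 38.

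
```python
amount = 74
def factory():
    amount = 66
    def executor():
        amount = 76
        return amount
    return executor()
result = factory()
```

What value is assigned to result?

Step 1: Three scopes define amount: global (74), factory (66), executor (76).
Step 2: executor() has its own local amount = 76, which shadows both enclosing and global.
Step 3: result = 76 (local wins in LEGB)

The answer is 76.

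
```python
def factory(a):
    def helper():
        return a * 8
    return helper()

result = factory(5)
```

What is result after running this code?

Step 1: factory(5) binds parameter a = 5.
Step 2: helper() accesses a = 5 from enclosing scope.
Step 3: result = 5 * 8 = 40

The answer is 40.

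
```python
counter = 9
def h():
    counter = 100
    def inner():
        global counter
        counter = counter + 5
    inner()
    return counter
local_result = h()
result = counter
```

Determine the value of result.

Step 1: Global counter = 9. h() creates local counter = 100.
Step 2: inner() declares global counter and adds 5: global counter = 9 + 5 = 14.
Step 3: h() returns its local counter = 100 (unaffected by inner).
Step 4: result = global counter = 14

The answer is 14.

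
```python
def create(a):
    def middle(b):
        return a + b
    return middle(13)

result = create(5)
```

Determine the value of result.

Step 1: create(5) passes a = 5.
Step 2: middle(13) has b = 13, reads a = 5 from enclosing.
Step 3: result = 5 + 13 = 18

The answer is 18.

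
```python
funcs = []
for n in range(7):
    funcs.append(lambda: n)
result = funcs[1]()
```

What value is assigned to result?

Step 1: The loop creates 7 lambdas, all referencing the same variable n.
Step 2: After the loop, n = 6 (final value).
Step 3: funcs[1]() looks up n at call time and finds 6. This is the late binding gotcha. result = 6

The answer is 6.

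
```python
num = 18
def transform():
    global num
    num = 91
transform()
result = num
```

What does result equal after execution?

Step 1: num = 18 globally.
Step 2: transform() declares global num and sets it to 91.
Step 3: After transform(), global num = 91. result = 91

The answer is 91.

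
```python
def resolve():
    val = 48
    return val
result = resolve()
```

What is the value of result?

Step 1: resolve() defines val = 48 in its local scope.
Step 2: return val finds the local variable val = 48.
Step 3: result = 48

The answer is 48.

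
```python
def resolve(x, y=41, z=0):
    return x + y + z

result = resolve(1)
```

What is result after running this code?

Step 1: resolve(1) uses defaults y = 41, z = 0.
Step 2: Returns 1 + 41 + 0 = 42.
Step 3: result = 42

The answer is 42.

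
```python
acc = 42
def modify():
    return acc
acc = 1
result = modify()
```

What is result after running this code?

Step 1: acc is first set to 42, then reassigned to 1.
Step 2: modify() is called after the reassignment, so it looks up the current global acc = 1.
Step 3: result = 1

The answer is 1.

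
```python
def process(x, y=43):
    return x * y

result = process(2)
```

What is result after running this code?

Step 1: process(2) uses default y = 43.
Step 2: Returns 2 * 43 = 86.
Step 3: result = 86

The answer is 86.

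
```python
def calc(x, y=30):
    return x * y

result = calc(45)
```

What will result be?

Step 1: calc(45) uses default y = 30.
Step 2: Returns 45 * 30 = 1350.
Step 3: result = 1350

The answer is 1350.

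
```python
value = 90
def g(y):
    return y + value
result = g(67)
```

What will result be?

Step 1: value = 90 is defined globally.
Step 2: g(67) uses parameter y = 67 and looks up value from global scope = 90.
Step 3: result = 67 + 90 = 157

The answer is 157.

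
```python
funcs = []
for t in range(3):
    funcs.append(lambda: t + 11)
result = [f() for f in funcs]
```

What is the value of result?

Step 1: All lambdas capture t by reference. After the loop, t = 2.
Step 2: Each call returns 2 + 11 = 13.
Step 3: result = [13, 13, 13]

The answer is [13, 13, 13].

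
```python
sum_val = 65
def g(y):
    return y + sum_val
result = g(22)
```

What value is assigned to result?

Step 1: sum_val = 65 is defined globally.
Step 2: g(22) uses parameter y = 22 and looks up sum_val from global scope = 65.
Step 3: result = 22 + 65 = 87

The answer is 87.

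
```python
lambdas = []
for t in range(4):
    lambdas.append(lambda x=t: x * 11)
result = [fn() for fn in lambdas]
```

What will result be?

Step 1: Default arg x=t captures t at each iteration.
Step 2: lambdas[k] has x defaulting to k, returns k * 11.
Step 3: result = [0, 11, 22, 33]

The answer is [0, 11, 22, 33].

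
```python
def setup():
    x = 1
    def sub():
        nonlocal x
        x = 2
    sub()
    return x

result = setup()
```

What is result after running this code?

Step 1: setup() sets x = 1.
Step 2: sub() uses nonlocal to reassign x = 2.
Step 3: result = 2

The answer is 2.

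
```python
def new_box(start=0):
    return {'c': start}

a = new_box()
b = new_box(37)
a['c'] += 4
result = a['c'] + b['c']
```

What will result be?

Step 1: new_box() returns a new dict each call (immutable default 0).
Step 2: a = {'c': 0}, b = {'c': 37}.
Step 3: a['c'] += 4 = 4. result = 4 + 37 = 41

The answer is 41.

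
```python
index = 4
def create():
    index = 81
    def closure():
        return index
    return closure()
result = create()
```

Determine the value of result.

Step 1: index = 4 globally, but create() defines index = 81 locally.
Step 2: closure() looks up index. Not in local scope, so checks enclosing scope (create) and finds index = 81.
Step 3: result = 81

The answer is 81.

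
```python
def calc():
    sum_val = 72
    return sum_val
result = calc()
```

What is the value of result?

Step 1: calc() defines sum_val = 72 in its local scope.
Step 2: return sum_val finds the local variable sum_val = 72.
Step 3: result = 72

The answer is 72.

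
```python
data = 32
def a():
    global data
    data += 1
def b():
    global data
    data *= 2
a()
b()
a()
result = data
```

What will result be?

Step 1: data = 32.
Step 2: a(): data = 32 + 1 = 33.
Step 3: b(): data = 33 * 2 = 66.
Step 4: a(): data = 66 + 1 = 67

The answer is 67.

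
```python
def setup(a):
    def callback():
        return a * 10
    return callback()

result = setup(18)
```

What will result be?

Step 1: setup(18) binds parameter a = 18.
Step 2: callback() accesses a = 18 from enclosing scope.
Step 3: result = 18 * 10 = 180

The answer is 180.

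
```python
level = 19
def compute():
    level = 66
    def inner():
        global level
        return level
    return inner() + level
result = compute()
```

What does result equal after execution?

Step 1: Global level = 19. compute() shadows with local level = 66.
Step 2: inner() uses global keyword, so inner() returns global level = 19.
Step 3: compute() returns 19 + 66 = 85

The answer is 85.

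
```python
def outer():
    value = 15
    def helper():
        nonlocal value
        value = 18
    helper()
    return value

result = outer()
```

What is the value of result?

Step 1: outer() sets value = 15.
Step 2: helper() uses nonlocal to reassign value = 18.
Step 3: result = 18

The answer is 18.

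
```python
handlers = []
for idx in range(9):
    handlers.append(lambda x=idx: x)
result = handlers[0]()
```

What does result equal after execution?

Step 1: Default argument x=idx captures idx's value at each iteration.
Step 2: handlers[0] captured x = 0 when idx was 0.
Step 3: result = 0

The answer is 0.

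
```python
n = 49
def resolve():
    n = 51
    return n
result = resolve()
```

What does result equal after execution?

Step 1: Global n = 49.
Step 2: resolve() creates local n = 51, shadowing the global.
Step 3: Returns local n = 51. result = 51

The answer is 51.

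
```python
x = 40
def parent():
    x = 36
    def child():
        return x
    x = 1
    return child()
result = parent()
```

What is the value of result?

Step 1: parent() sets x = 36, then later x = 1.
Step 2: child() is called after x is reassigned to 1. Closures capture variables by reference, not by value.
Step 3: result = 1

The answer is 1.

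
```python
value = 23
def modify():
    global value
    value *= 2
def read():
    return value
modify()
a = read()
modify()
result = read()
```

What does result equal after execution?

Step 1: value = 23.
Step 2: First modify(): value = 23 * 2 = 46.
Step 3: Second modify(): value = 46 * 2 = 92.
Step 4: read() returns 92

The answer is 92.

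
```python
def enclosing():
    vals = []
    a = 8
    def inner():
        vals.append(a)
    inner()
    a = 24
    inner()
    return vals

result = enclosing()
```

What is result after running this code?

Step 1: a = 8. inner() appends current a to vals.
Step 2: First inner(): appends 8. Then a = 24.
Step 3: Second inner(): appends 24 (closure sees updated a). result = [8, 24]

The answer is [8, 24].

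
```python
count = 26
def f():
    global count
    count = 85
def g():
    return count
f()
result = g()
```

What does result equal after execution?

Step 1: count = 26.
Step 2: f() sets global count = 85.
Step 3: g() reads global count = 85. result = 85

The answer is 85.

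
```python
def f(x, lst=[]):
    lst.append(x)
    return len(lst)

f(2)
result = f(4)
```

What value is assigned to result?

Step 1: Mutable default list persists between calls.
Step 2: First call: lst = [2], len = 1. Second call: lst = [2, 4], len = 2.
Step 3: result = 2

The answer is 2.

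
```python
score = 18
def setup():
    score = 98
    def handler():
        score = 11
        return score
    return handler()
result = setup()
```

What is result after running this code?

Step 1: Three scopes define score: global (18), setup (98), handler (11).
Step 2: handler() has its own local score = 11, which shadows both enclosing and global.
Step 3: result = 11 (local wins in LEGB)

The answer is 11.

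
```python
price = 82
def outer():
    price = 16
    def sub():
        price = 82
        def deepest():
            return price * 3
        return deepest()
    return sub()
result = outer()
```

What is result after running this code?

Step 1: deepest() looks up price through LEGB: not local, finds price = 82 in enclosing sub().
Step 2: Returns 82 * 3 = 246.
Step 3: result = 246

The answer is 246.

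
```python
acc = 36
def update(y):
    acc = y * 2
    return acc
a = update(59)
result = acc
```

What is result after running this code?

Step 1: Global acc = 36.
Step 2: update(59) creates local acc = 59 * 2 = 118.
Step 3: Global acc unchanged because no global keyword. result = 36

The answer is 36.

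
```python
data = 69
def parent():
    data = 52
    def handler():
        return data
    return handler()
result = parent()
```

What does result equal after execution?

Step 1: data = 69 globally, but parent() defines data = 52 locally.
Step 2: handler() looks up data. Not in local scope, so checks enclosing scope (parent) and finds data = 52.
Step 3: result = 52

The answer is 52.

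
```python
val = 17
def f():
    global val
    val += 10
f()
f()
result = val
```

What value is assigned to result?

Step 1: val = 17.
Step 2: First f(): val = 17 + 10 = 27.
Step 3: Second f(): val = 27 + 10 = 37. result = 37

The answer is 37.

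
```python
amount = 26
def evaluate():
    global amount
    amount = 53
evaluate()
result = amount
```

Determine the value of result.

Step 1: amount = 26 globally.
Step 2: evaluate() declares global amount and sets it to 53.
Step 3: After evaluate(), global amount = 53. result = 53

The answer is 53.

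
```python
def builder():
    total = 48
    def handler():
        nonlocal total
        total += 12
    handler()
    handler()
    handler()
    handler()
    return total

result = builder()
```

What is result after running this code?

Step 1: total starts at 48.
Step 2: handler() is called 4 times, each adding 12.
Step 3: total = 48 + 12 * 4 = 96

The answer is 96.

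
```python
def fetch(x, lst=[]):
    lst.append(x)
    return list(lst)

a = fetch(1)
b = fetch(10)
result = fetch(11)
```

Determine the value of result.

Step 1: Default list is shared. list() creates copies for return values.
Step 2: Internal list grows: [1] -> [1, 10] -> [1, 10, 11].
Step 3: result = [1, 10, 11]

The answer is [1, 10, 11].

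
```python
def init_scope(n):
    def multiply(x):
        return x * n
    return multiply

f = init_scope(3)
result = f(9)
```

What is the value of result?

Step 1: init_scope(3) returns multiply closure with n = 3.
Step 2: f(9) computes 9 * 3 = 27.
Step 3: result = 27

The answer is 27.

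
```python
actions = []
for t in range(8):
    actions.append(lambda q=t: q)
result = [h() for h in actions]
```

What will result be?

Step 1: Default arg q=t captures t at each iteration.
Step 2: Each lambda has its own default: 0, 1, ..., 7.
Step 3: result = [0, 1, 2, 3, 4, 5, 6, 7]

The answer is [0, 1, 2, 3, 4, 5, 6, 7].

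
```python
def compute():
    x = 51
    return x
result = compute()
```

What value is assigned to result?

Step 1: compute() defines x = 51 in its local scope.
Step 2: return x finds the local variable x = 51.
Step 3: result = 51

The answer is 51.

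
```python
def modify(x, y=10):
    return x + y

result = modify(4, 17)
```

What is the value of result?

Step 1: modify(4, 17) overrides default y with 17.
Step 2: Returns 4 + 17 = 21.
Step 3: result = 21

The answer is 21.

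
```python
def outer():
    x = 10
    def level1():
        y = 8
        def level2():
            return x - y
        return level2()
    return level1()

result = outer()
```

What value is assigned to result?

Step 1: x = 10 in outer. y = 8 in level1.
Step 2: level2() reads x = 10 and y = 8 from enclosing scopes.
Step 3: result = 10 - 8 = 2

The answer is 2.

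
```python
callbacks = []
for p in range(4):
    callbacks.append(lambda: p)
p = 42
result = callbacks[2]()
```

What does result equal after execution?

Step 1: Lambdas capture the variable p by reference, not by value.
Step 2: After the loop, p is reassigned to 42.
Step 3: callbacks[2]() looks up the current p = 42. result = 42

The answer is 42.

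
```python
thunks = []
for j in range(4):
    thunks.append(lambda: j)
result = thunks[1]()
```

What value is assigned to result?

Step 1: The loop creates 4 lambdas, all referencing the same variable j.
Step 2: After the loop, j = 3 (final value).
Step 3: thunks[1]() looks up j at call time and finds 3. This is the late binding gotcha. result = 3

The answer is 3.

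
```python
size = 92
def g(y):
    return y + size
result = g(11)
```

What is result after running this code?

Step 1: size = 92 is defined globally.
Step 2: g(11) uses parameter y = 11 and looks up size from global scope = 92.
Step 3: result = 11 + 92 = 103

The answer is 103.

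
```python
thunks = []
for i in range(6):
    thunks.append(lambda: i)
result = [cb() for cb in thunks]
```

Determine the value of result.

Step 1: All 6 lambdas share the same variable i.
Step 2: After the loop, i = 5.
Step 3: Each call returns 5. result = [5, 5, 5, 5, 5, 5]

The answer is [5, 5, 5, 5, 5, 5].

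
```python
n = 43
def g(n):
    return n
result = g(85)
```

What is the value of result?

Step 1: Global n = 43.
Step 2: g(85) takes parameter n = 85, which shadows the global.
Step 3: result = 85

The answer is 85.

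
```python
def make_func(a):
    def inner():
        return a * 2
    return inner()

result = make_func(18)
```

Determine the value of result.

Step 1: make_func(18) binds parameter a = 18.
Step 2: inner() accesses a = 18 from enclosing scope.
Step 3: result = 18 * 2 = 36

The answer is 36.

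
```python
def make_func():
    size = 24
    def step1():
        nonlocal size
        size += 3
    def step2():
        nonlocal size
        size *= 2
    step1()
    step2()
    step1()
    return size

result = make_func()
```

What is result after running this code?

Step 1: size = 24.
Step 2: step1(): size = 24 + 3 = 27.
Step 3: step2(): size = 27 * 2 = 54.
Step 4: step1(): size = 54 + 3 = 57. result = 57

The answer is 57.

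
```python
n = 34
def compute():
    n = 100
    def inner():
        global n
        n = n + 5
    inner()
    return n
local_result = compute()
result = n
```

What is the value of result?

Step 1: Global n = 34. compute() creates local n = 100.
Step 2: inner() declares global n and adds 5: global n = 34 + 5 = 39.
Step 3: compute() returns its local n = 100 (unaffected by inner).
Step 4: result = global n = 39

The answer is 39.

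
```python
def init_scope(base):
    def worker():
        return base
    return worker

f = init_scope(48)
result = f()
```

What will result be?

Step 1: init_scope(48) creates closure capturing base = 48.
Step 2: f() returns the captured base = 48.
Step 3: result = 48

The answer is 48.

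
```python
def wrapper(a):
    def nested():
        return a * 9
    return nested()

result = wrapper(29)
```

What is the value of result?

Step 1: wrapper(29) binds parameter a = 29.
Step 2: nested() accesses a = 29 from enclosing scope.
Step 3: result = 29 * 9 = 261

The answer is 261.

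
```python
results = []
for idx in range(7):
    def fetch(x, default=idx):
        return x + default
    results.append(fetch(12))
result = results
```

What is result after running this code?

Step 1: Default argument default=idx is evaluated at function definition time.
Step 2: Each iteration creates fetch with default = current idx value.
Step 3: fetch(12) returns 12 + default. results = [12, 13, 14, 15, 16, 17, 18]

The answer is [12, 13, 14, 15, 16, 17, 18].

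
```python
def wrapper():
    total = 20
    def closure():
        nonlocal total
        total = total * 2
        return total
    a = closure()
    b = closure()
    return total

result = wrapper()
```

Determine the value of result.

Step 1: total starts at 20.
Step 2: First closure(): total = 20 * 2 = 40.
Step 3: Second closure(): total = 40 * 2 = 80.
Step 4: result = 80

The answer is 80.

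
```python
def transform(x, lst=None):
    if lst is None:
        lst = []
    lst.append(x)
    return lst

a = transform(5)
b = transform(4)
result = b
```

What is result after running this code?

Step 1: None default with guard creates a NEW list each call.
Step 2: a = [5] (fresh list). b = [4] (another fresh list).
Step 3: result = [4] (this is the fix for mutable default)

The answer is [4].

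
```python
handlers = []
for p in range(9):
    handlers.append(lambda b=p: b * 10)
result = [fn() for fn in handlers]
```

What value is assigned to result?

Step 1: Default arg b=p captures p at each iteration.
Step 2: handlers[k] has b defaulting to k, returns k * 10.
Step 3: result = [0, 10, 20, 30, 40, 50, 60, 70, 80]

The answer is [0, 10, 20, 30, 40, 50, 60, 70, 80].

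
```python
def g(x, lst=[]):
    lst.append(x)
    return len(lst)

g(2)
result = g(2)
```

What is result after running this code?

Step 1: Mutable default list persists between calls.
Step 2: First call: lst = [2], len = 1. Second call: lst = [2, 2], len = 2.
Step 3: result = 2

The answer is 2.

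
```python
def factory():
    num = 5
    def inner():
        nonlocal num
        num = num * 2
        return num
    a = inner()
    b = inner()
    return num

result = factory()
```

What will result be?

Step 1: num starts at 5.
Step 2: First inner(): num = 5 * 2 = 10.
Step 3: Second inner(): num = 10 * 2 = 20.
Step 4: result = 20

The answer is 20.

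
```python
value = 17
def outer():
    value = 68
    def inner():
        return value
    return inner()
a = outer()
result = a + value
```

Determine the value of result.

Step 1: outer() has local value = 68. inner() reads from enclosing.
Step 2: outer() returns 68. Global value = 17 unchanged.
Step 3: result = 68 + 17 = 85

The answer is 85.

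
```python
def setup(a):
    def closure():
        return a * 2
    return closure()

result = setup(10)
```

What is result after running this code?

Step 1: setup(10) binds parameter a = 10.
Step 2: closure() accesses a = 10 from enclosing scope.
Step 3: result = 10 * 2 = 20

The answer is 20.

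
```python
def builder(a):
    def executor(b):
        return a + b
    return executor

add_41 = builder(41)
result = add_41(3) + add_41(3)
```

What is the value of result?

Step 1: add_41 captures a = 41.
Step 2: add_41(3) = 41 + 3 = 44, called twice.
Step 3: result = 44 + 44 = 88

The answer is 88.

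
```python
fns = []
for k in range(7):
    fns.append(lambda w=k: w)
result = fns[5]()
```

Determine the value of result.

Step 1: Default argument w=k captures k's value at each iteration.
Step 2: fns[5] captured w = 5 when k was 5.
Step 3: result = 5

The answer is 5.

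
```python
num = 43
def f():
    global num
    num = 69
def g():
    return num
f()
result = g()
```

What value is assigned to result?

Step 1: num = 43.
Step 2: f() sets global num = 69.
Step 3: g() reads global num = 69. result = 69

The answer is 69.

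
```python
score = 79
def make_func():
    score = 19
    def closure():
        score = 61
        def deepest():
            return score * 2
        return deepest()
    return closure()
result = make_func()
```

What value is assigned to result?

Step 1: deepest() looks up score through LEGB: not local, finds score = 61 in enclosing closure().
Step 2: Returns 61 * 2 = 122.
Step 3: result = 122

The answer is 122.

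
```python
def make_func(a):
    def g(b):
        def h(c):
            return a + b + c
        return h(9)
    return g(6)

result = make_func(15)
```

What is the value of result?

Step 1: a = 15, b = 6, c = 9 across three nested scopes.
Step 2: h() accesses all three via LEGB rule.
Step 3: result = 15 + 6 + 9 = 30

The answer is 30.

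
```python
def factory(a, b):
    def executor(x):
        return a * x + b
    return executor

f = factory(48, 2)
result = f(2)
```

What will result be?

Step 1: factory(48, 2) captures a = 48, b = 2.
Step 2: f(2) computes 48 * 2 + 2 = 98.
Step 3: result = 98

The answer is 98.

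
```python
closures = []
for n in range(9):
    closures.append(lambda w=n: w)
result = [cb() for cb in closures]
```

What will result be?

Step 1: Default arg w=n captures n at each iteration.
Step 2: Each lambda has its own default: 0, 1, ..., 8.
Step 3: result = [0, 1, 2, 3, 4, 5, 6, 7, 8]

The answer is [0, 1, 2, 3, 4, 5, 6, 7, 8].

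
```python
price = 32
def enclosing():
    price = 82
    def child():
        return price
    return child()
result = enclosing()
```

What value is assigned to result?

Step 1: price = 32 globally, but enclosing() defines price = 82 locally.
Step 2: child() looks up price. Not in local scope, so checks enclosing scope (enclosing) and finds price = 82.
Step 3: result = 82

The answer is 82.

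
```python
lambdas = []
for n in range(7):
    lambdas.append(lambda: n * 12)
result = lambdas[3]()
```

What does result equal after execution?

Step 1: All lambdas reference the same variable n (late binding).
Step 2: After the loop, n = 6. Every lambda returns n * 12.
Step 3: lambdas[3]() = 6 * 12 = 72

The answer is 72.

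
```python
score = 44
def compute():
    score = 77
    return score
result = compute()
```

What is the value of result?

Step 1: Global score = 44.
Step 2: compute() creates local score = 77, shadowing the global.
Step 3: Returns local score = 77. result = 77

The answer is 77.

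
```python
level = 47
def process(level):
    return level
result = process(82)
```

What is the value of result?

Step 1: Global level = 47.
Step 2: process(82) takes parameter level = 82, which shadows the global.
Step 3: result = 82

The answer is 82.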